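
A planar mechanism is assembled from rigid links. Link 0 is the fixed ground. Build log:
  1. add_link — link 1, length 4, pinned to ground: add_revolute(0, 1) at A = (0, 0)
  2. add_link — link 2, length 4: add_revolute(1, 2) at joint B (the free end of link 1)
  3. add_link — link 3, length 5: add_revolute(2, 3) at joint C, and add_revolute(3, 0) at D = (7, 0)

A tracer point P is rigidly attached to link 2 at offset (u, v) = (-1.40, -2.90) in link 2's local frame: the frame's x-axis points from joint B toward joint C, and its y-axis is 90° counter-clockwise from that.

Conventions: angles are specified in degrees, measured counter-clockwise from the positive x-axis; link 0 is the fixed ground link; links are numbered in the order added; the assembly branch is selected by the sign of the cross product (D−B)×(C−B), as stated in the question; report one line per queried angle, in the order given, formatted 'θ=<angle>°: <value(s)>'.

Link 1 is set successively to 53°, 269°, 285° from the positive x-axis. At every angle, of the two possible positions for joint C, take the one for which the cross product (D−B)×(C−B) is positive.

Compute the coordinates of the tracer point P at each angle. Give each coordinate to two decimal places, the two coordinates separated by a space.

A=(0,0), D=(7.00,0)
θ=53°: B = A + 4.00·(cos53°, sin53°) = (2.4073, 3.1945)
θ=53°: |BD| = 5.5945
θ=53°: circle(B,4.00) ∩ circle(D,5.00): a=1.9929, h=3.4682
θ=53°:   candidates: C₊=(6.0237,4.9038) cross=19.403; C₋=(2.0629,-0.7906) cross=-19.403
θ=53°:   branch + wants cross > 0 → take C=(6.0237,4.9038) (cross=19.403)
θ=53°: ex = (C−B)/|BC| = (0.9041,0.4273); ey = (-0.4273,0.9041)
θ=53°: P = B + -1.40·ex + -2.90·ey = (2.3807,-0.0256)
θ=269°: B = A + 4.00·(cos269°, sin269°) = (-0.0698, -3.9994)
θ=269°: |BD| = 8.1226
θ=269°: circle(B,4.00) ∩ circle(D,5.00): a=3.5073, h=1.9232
θ=269°:   candidates: C₊=(2.0360,-0.5985) cross=15.622; C₋=(3.9298,-3.9464) cross=-15.622
θ=269°:   branch + wants cross > 0 → take C=(2.0360,-0.5985) (cross=15.622)
θ=269°: ex = (C−B)/|BC| = (0.5264,0.8502); ey = (-0.8502,0.5264)
θ=269°: P = B + -1.40·ex + -2.90·ey = (1.6588,-6.7164)
θ=285°: B = A + 4.00·(cos285°, sin285°) = (1.0353, -3.8637)
θ=285°: |BD| = 7.1068
θ=285°: circle(B,4.00) ∩ circle(D,5.00): a=2.9202, h=2.7336
θ=285°:   candidates: C₊=(2.0000,0.0182) cross=19.427; C₋=(4.9724,-4.5704) cross=-19.427
θ=285°:   branch + wants cross > 0 → take C=(2.0000,0.0182) (cross=19.427)
θ=285°: ex = (C−B)/|BC| = (0.2412,0.9705); ey = (-0.9705,0.2412)
θ=285°: P = B + -1.40·ex + -2.90·ey = (3.5120,-5.9218)

θ=53°: 2.38 -0.03
θ=269°: 1.66 -6.72
θ=285°: 3.51 -5.92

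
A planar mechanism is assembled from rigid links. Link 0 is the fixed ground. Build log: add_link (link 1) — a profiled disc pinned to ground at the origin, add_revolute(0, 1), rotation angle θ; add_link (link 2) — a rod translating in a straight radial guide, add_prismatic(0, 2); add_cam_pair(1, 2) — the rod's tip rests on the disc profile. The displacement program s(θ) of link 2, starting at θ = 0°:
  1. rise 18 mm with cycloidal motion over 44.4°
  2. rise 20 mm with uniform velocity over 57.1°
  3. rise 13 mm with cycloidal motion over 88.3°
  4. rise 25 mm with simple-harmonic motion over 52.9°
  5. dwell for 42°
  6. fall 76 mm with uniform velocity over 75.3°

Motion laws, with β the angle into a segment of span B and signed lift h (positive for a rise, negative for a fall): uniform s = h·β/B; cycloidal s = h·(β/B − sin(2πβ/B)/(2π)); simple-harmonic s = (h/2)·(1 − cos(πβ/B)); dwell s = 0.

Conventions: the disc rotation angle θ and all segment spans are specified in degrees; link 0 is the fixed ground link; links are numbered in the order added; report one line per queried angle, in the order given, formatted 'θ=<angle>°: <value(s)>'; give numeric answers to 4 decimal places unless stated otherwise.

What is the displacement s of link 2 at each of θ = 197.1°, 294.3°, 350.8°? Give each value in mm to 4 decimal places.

seg 1 [0°–44.4°] cycloidal, h=18: full span → s += 18 → s = 18.0000
seg 2 [44.4°–101.5°] uniform, h=20: full span → s += 20 → s = 38.0000
seg 3 [101.5°–189.8°] cycloidal, h=13: full span → s += 13 → s = 51.0000
seg 4 [189.8°–242.7°] simple-harmonic, h=25: θ=197.1° here. β=7.3, B=52.9. 25/2·(1 − cos(π·0.1380)) = 1.1564 → s = 52.1564
seg 4 [189.8°–242.7°] simple-harmonic, h=25: full span → s += 25 → s = 76.0000
seg 5 [242.7°–284.7°] dwell: s stays 76.0000
seg 6 [284.7°–360°] uniform, h=-76: θ=294.3° here. β=9.6, B=75.3. -76·9.6/75.3 = -9.6892 → s = 66.3108
seg 6 [284.7°–360°] uniform, h=-76: θ=350.8° here. β=66.1, B=75.3. -76·66.1/75.3 = -66.7145 → s = 9.2855

θ=197.1°: 52.1564
θ=294.3°: 66.3108
θ=350.8°: 9.2855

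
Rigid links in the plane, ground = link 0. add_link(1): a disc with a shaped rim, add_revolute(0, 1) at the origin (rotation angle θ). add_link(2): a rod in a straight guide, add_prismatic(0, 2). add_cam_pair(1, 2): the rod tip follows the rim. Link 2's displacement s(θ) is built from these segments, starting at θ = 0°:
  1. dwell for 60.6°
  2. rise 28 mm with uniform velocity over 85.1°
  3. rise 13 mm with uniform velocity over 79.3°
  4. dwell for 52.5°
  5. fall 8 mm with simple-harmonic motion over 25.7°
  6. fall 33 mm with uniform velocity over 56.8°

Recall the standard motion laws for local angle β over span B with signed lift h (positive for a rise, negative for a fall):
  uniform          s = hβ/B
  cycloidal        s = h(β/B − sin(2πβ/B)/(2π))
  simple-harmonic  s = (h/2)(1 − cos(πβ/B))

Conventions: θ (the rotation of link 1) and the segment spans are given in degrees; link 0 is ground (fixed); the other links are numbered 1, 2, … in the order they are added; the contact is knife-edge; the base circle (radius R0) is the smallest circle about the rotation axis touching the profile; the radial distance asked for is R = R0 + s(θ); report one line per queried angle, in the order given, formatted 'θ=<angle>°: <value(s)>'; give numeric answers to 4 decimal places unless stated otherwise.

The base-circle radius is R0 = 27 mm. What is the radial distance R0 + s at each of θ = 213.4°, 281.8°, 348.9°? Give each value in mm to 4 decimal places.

segment 1 (0° to 60.6°, dwell): s unchanged at 0.0000
segment 2 (60.6° to 145.7°, uniform, h = 28) is passed completely: s = 0.0000 + (28) = 28.0000
θ = 213.4° falls in segment 3 (145.7° to 225°, uniform, h = 13): β = 213.4 − 145.7 = 67.7°, B = 79.3°; Δs = 13·67.7/79.3 = 11.0984; s = 28.0000 + 11.0984 = 39.0984
segment 3 (145.7° to 225°, uniform, h = 13) is passed completely: s = 28.0000 + (13) = 41.0000
segment 4 (225° to 277.5°, dwell): s unchanged at 41.0000
θ = 281.8° falls in segment 5 (277.5° to 303.2°, simple-harmonic, h = -8): β = 281.8 − 277.5 = 4.3°, B = 25.7°; Δs = -8/2·(1 − cos(π·0.1673)) = -0.5400; s = 41.0000 − 0.5400 = 40.4600
segment 5 (277.5° to 303.2°, simple-harmonic, h = -8) is passed completely: s = 41.0000 + (-8) = 33.0000
θ = 348.9° falls in segment 6 (303.2° to 360°, uniform, h = -33): β = 348.9 − 303.2 = 45.7°, B = 56.8°; Δs = -33·45.7/56.8 = -26.5511; s = 33.0000 − 26.5511 = 6.4489
θ=213.4°: R = R0 + s = 27 + 39.0984 = 66.0984
θ=281.8°: R = R0 + s = 27 + 40.4600 = 67.4600
θ=348.9°: R = R0 + s = 27 + 6.4489 = 33.4489

θ=213.4°: 66.0984
θ=281.8°: 67.4600
θ=348.9°: 33.4489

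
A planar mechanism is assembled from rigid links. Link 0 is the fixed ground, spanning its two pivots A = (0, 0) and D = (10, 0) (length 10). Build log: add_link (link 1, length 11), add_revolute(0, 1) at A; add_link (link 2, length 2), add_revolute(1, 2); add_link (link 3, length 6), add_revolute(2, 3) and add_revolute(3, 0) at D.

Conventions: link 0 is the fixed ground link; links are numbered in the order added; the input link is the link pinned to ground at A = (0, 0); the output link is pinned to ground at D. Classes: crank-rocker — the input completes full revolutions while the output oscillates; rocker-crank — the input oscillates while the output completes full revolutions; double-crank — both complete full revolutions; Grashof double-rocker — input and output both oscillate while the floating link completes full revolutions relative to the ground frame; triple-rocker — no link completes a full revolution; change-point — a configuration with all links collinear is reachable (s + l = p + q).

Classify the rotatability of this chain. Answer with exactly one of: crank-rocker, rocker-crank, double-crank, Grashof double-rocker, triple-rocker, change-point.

lengths: ground=10, input=11, coupler=2, output=6
sorted: s=2 (shortest), l=11 (longest), p+q=16
s + l = 13 vs p + q = 16
s + l < p + q (Grashof) with shortest = coupler link → Grashof double-rocker

Grashof double-rocker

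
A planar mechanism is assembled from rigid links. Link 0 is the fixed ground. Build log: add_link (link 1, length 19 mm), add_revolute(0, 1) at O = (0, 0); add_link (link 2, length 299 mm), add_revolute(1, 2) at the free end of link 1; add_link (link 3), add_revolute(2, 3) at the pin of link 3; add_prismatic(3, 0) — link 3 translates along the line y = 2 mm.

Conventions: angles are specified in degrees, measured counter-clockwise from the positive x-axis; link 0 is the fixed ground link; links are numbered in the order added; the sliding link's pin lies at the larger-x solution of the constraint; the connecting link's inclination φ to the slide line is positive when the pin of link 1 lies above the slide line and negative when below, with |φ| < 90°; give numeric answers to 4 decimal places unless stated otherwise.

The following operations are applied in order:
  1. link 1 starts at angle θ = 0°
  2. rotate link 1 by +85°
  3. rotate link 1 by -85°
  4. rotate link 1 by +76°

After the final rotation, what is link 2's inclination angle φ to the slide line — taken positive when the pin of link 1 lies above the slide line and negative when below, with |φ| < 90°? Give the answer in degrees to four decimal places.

geometry: r = 19 mm, L = 299 mm, e = 2 mm; θ starts at 0°
rotate link 1 by +85°: θ ← 0° +85° = 85°
rotate link 1 by -85°: θ ← 85° -85° = 0°
rotate link 1 by +76°: θ ← 0° +76° = 76°
h = r sin θ − e = 18.435619 − 2 = 16.435619
sin φ = h / L = 16.435619 / 299 = 0.05496862
φ = arcsin(0.05496862) = 3.151058°

3.1511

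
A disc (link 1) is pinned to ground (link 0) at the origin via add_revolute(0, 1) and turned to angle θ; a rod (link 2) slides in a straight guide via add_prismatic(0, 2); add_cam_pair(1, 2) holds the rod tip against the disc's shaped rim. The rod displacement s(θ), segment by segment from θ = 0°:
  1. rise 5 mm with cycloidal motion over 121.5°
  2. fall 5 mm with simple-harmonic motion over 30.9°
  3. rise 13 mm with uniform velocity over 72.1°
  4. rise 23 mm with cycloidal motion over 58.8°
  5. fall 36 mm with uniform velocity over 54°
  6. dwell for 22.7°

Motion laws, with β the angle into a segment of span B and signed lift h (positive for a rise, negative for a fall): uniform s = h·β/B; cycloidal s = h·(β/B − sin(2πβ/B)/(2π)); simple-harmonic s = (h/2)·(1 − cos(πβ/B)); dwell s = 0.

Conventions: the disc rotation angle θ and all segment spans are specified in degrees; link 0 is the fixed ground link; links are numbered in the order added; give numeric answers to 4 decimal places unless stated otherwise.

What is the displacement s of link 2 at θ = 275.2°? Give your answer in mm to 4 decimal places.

segment 1 (0° to 121.5°, cycloidal, h = 5) is passed completely: s = 0.0000 + (5) = 5.0000
segment 2 (121.5° to 152.4°, simple-harmonic, h = -5) is passed completely: s = 5.0000 + (-5) = 0.0000
segment 3 (152.4° to 224.5°, uniform, h = 13) is passed completely: s = 0.0000 + (13) = 13.0000
θ = 275.2° falls in segment 4 (224.5° to 283.3°, cycloidal, h = 23): β = 275.2 − 224.5 = 50.7°, B = 58.8°; Δs = 23·(0.8622 − sin(2π·0.8622)/(2π)) = 22.6190; s = 13.0000 + 22.6190 = 35.6190

35.6190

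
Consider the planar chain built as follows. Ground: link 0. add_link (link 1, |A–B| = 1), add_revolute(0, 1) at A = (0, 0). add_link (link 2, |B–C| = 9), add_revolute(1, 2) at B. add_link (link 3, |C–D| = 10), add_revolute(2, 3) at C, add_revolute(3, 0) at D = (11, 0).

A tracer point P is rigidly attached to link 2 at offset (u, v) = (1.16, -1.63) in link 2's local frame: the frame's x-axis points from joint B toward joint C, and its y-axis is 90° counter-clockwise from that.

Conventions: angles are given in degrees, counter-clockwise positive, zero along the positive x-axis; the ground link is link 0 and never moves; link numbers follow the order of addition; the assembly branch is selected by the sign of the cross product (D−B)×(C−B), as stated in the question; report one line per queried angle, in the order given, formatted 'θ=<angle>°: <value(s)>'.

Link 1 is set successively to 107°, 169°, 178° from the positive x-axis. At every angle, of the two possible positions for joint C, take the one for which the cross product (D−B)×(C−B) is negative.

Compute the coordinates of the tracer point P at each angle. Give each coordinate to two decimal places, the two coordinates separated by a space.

A=(0,0), D=(11.00,0)
θ=107°: B = A + 1.00·(cos107°, sin107°) = (-0.2924, 0.9563)
θ=107°: |BD| = 11.3328
θ=107°: circle(B,9.00) ∩ circle(D,10.00): a=4.8281, h=7.5953
θ=107°:   candidates: C₊=(5.1595,8.1171) cross=86.076; C₋=(3.8776,-7.0194) cross=-86.076
θ=107°:   branch - wants cross < 0 → take C=(3.8776,-7.0194) (cross=-86.076)
θ=107°: ex = (C−B)/|BC| = (0.4633,-0.8862); ey = (0.8862,0.4633)
θ=107°: P = B + 1.16·ex + -1.63·ey = (-1.1994,-0.8269)
θ=169°: B = A + 1.00·(cos169°, sin169°) = (-0.9816, 0.1908)
θ=169°: |BD| = 11.9831
θ=169°: circle(B,9.00) ∩ circle(D,10.00): a=5.1988, h=7.3466
θ=169°:   candidates: C₊=(4.3335,7.4537) cross=88.035; C₋=(4.0995,-7.2376) cross=-88.035
θ=169°:   branch - wants cross < 0 → take C=(4.0995,-7.2376) (cross=-88.035)
θ=169°: ex = (C−B)/|BC| = (0.5646,-0.8254); ey = (0.8254,0.5646)
θ=169°: P = B + 1.16·ex + -1.63·ey = (-1.6721,-1.6869)
θ=178°: B = A + 1.00·(cos178°, sin178°) = (-0.9994, 0.0349)
θ=178°: |BD| = 11.9994
θ=178°: circle(B,9.00) ∩ circle(D,10.00): a=5.2080, h=7.3401
θ=178°:   candidates: C₊=(4.2300,7.3598) cross=88.077; C₋=(4.1873,-7.3203) cross=-88.077
θ=178°:   branch - wants cross < 0 → take C=(4.1873,-7.3203) (cross=-88.077)
θ=178°: ex = (C−B)/|BC| = (0.5763,-0.8172); ey = (0.8172,0.5763)
θ=178°: P = B + 1.16·ex + -1.63·ey = (-1.6630,-1.8525)

θ=107°: -1.20 -0.83
θ=169°: -1.67 -1.69
θ=178°: -1.66 -1.85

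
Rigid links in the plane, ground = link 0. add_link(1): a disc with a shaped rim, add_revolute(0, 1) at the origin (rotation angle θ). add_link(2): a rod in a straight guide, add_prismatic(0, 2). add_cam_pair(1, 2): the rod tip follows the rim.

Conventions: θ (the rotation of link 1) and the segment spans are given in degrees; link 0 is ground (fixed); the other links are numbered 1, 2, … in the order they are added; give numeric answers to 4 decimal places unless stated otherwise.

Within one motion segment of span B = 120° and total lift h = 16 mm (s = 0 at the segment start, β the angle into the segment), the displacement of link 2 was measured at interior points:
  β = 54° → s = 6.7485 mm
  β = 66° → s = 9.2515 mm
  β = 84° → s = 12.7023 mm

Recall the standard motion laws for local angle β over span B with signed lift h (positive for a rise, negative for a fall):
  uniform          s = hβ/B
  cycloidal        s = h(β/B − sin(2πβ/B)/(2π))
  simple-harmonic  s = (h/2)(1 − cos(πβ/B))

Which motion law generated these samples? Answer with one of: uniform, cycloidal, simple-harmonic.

candidates at β/B = r: uniform s = h·r (linear in β); cycloidal s = h·(r − sin(2πr)/(2π)); simple-harmonic s = (h/2)(1 − cos(πr))
β=54°: printed 6.7485 | uniform 7.2000, cycloidal 6.4131, simple-harmonic 6.7485
β=66°: printed 9.2515 | uniform 8.8000, cycloidal 9.5869, simple-harmonic 9.2515
β=84°: printed 12.7023 | uniform 11.2000, cycloidal 13.6218, simple-harmonic 12.7023
only one law matches every sample → simple-harmonic

simple-harmonic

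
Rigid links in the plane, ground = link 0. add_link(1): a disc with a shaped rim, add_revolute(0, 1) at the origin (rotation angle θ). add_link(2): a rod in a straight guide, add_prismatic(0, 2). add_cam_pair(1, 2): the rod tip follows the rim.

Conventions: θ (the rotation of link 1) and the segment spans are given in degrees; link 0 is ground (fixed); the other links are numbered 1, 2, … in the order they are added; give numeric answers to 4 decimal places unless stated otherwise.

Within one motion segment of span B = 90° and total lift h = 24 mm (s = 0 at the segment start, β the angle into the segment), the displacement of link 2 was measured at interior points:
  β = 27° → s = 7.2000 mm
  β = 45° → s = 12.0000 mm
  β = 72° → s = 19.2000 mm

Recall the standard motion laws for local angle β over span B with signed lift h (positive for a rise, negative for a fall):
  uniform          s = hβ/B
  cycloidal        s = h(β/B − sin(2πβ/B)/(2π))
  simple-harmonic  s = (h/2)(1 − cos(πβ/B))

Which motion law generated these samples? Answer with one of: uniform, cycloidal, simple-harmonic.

candidates at β/B = r: uniform s = h·r (linear in β); cycloidal s = h·(r − sin(2πr)/(2π)); simple-harmonic s = (h/2)(1 − cos(πr))
β=27°: printed 7.2000 | uniform 7.2000, cycloidal 3.5672, simple-harmonic 4.9466
β=45°: printed 12.0000 | uniform 12.0000, cycloidal 12.0000, simple-harmonic 12.0000
β=72°: printed 19.2000 | uniform 19.2000, cycloidal 22.8328, simple-harmonic 21.7082
only one law matches every sample → uniform

uniform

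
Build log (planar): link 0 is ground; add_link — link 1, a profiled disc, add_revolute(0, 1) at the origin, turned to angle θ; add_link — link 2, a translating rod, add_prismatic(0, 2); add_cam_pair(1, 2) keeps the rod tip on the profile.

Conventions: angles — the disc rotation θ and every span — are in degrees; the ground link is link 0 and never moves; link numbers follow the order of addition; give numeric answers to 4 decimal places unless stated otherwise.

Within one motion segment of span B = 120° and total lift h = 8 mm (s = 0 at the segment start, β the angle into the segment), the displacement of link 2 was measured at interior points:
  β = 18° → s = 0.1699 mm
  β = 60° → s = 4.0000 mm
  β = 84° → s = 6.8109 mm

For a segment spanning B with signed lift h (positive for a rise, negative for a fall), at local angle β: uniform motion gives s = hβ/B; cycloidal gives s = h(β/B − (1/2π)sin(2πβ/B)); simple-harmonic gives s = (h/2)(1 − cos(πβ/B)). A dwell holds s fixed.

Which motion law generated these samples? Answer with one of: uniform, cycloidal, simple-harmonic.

candidates at β/B = r: uniform s = h·r (linear in β); cycloidal s = h·(r − sin(2πr)/(2π)); simple-harmonic s = (h/2)(1 − cos(πr))
β=18°: printed 0.1699 | uniform 1.2000, cycloidal 0.1699, simple-harmonic 0.4360
β=60°: printed 4.0000 | uniform 4.0000, cycloidal 4.0000, simple-harmonic 4.0000
β=84°: printed 6.8109 | uniform 5.6000, cycloidal 6.8109, simple-harmonic 6.3511
only one law matches every sample → cycloidal

cycloidal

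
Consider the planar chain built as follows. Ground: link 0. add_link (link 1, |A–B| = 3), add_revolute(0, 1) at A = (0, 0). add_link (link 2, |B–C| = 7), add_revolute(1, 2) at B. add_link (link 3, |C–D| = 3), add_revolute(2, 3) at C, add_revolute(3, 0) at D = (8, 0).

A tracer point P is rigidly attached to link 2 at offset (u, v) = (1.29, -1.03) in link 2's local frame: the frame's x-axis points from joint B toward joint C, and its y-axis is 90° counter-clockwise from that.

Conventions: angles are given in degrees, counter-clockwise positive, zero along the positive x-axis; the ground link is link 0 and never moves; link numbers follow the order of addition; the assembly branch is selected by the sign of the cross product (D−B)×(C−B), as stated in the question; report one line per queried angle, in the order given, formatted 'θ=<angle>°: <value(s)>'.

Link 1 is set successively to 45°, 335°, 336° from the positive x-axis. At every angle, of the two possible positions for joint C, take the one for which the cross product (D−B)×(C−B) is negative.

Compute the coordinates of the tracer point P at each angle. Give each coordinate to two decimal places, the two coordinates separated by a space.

A=(0,0), D=(8.00,0)
θ=45°: B = A + 3.00·(cos45°, sin45°) = (2.1213, 2.1213)
θ=45°: |BD| = 6.2497
θ=45°: circle(B,7.00) ∩ circle(D,3.00): a=6.3250, h=2.9991
θ=45°:   candidates: C₊=(9.0888,2.7955) cross=18.743; C₋=(7.0529,-2.8466) cross=-18.743
θ=45°:   branch - wants cross < 0 → take C=(7.0529,-2.8466) (cross=-18.743)
θ=45°: ex = (C−B)/|BC| = (0.7045,-0.7097); ey = (0.7097,0.7045)
θ=45°: P = B + 1.29·ex + -1.03·ey = (2.2991,0.4802)
θ=335°: B = A + 3.00·(cos335°, sin335°) = (2.7189, -1.2679)
θ=335°: |BD| = 5.4311
θ=335°: circle(B,7.00) ∩ circle(D,3.00): a=6.3980, h=2.8399
θ=335°:   candidates: C₊=(8.2772,2.9872) cross=15.424; C₋=(9.6031,-2.5357) cross=-15.424
θ=335°:   branch - wants cross < 0 → take C=(9.6031,-2.5357) (cross=-15.424)
θ=335°: ex = (C−B)/|BC| = (0.9835,-0.1811); ey = (0.1811,0.9835)
θ=335°: P = B + 1.29·ex + -1.03·ey = (3.8010,-2.5145)
θ=336°: B = A + 3.00·(cos336°, sin336°) = (2.7406, -1.2202)
θ=336°: |BD| = 5.3991
θ=336°: circle(B,7.00) ∩ circle(D,3.00): a=6.4039, h=2.8267
θ=336°:   candidates: C₊=(8.3400,2.9807) cross=15.262; C₋=(9.6177,-2.5265) cross=-15.262
θ=336°:   branch - wants cross < 0 → take C=(9.6177,-2.5265) (cross=-15.262)
θ=336°: ex = (C−B)/|BC| = (0.9824,-0.1866); ey = (0.1866,0.9824)
θ=336°: P = B + 1.29·ex + -1.03·ey = (3.8158,-2.4728)

θ=45°: 2.30 0.48
θ=335°: 3.80 -2.51
θ=336°: 3.82 -2.47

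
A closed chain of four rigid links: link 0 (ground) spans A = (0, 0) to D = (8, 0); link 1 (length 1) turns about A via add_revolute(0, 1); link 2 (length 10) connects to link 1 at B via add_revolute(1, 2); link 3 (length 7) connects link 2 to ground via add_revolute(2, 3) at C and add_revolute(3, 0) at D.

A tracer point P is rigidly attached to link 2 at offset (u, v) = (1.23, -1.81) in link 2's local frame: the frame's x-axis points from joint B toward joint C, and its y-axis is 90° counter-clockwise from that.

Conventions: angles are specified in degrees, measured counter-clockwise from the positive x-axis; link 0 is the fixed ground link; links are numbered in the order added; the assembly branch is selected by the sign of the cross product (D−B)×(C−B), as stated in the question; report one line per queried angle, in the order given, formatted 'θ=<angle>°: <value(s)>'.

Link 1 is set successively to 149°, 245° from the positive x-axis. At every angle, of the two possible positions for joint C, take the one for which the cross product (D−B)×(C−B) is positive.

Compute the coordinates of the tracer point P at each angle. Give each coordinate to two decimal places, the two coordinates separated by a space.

A=(0,0), D=(8.00,0)
θ=149°: B = A + 1.00·(cos149°, sin149°) = (-0.8572, 0.5150)
θ=149°: |BD| = 8.8721
θ=149°: circle(B,10.00) ∩ circle(D,7.00): a=7.3102, h=6.8235
θ=149°:   candidates: C₊=(6.8369,6.9027) cross=60.539; C₋=(6.0446,-6.7213) cross=-60.539
θ=149°:   branch + wants cross > 0 → take C=(6.8369,6.9027) (cross=60.539)
θ=149°: ex = (C−B)/|BC| = (0.7694,0.6388); ey = (-0.6388,0.7694)
θ=149°: P = B + 1.23·ex + -1.81·ey = (1.2454,-0.0919)
θ=245°: B = A + 1.00·(cos245°, sin245°) = (-0.4226, -0.9063)
θ=245°: |BD| = 8.4712
θ=245°: circle(B,10.00) ∩ circle(D,7.00): a=7.2458, h=6.8919
θ=245°:   candidates: C₊=(6.0443,6.7212) cross=58.383; C₋=(7.5189,-6.9835) cross=-58.383
θ=245°:   branch + wants cross > 0 → take C=(6.0443,6.7212) (cross=58.383)
θ=245°: ex = (C−B)/|BC| = (0.6467,0.7628); ey = (-0.7628,0.6467)
θ=245°: P = B + 1.23·ex + -1.81·ey = (1.7534,-1.1386)

θ=149°: 1.25 -0.09
θ=245°: 1.75 -1.14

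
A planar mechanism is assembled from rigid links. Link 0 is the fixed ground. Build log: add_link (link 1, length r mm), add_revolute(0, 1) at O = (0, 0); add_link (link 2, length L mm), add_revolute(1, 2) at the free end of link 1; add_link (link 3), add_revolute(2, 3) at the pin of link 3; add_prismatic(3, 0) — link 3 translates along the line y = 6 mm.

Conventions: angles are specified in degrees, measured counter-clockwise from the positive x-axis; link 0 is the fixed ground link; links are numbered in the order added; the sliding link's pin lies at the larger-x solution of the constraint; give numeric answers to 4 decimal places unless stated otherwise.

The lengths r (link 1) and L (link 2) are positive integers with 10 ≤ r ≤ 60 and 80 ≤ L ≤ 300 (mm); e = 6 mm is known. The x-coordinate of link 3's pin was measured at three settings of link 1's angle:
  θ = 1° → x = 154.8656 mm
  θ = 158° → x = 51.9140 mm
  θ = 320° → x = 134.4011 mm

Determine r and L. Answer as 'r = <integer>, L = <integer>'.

constraint per measurement: (x − r cos θ)² + (r sin θ − e)² = L²
subtracting the θ₁ and θ₂ equations cancels the r² and L² terms:
r = (x₁² − x₂²) / (2[(x₁cos θ₁ + e sin θ₁) − (x₂cos θ₂ + e sin θ₂)]) = 53.0000 → r = 53
L² = (x₁ − r cos θ₁)² + (r sin θ₁ − e)² = 10404.0009 → L = 102.0000 → L = 102
check at θ₃=320°: x = 134.4011 (printed 134.4011) ✓

r = 53, L = 102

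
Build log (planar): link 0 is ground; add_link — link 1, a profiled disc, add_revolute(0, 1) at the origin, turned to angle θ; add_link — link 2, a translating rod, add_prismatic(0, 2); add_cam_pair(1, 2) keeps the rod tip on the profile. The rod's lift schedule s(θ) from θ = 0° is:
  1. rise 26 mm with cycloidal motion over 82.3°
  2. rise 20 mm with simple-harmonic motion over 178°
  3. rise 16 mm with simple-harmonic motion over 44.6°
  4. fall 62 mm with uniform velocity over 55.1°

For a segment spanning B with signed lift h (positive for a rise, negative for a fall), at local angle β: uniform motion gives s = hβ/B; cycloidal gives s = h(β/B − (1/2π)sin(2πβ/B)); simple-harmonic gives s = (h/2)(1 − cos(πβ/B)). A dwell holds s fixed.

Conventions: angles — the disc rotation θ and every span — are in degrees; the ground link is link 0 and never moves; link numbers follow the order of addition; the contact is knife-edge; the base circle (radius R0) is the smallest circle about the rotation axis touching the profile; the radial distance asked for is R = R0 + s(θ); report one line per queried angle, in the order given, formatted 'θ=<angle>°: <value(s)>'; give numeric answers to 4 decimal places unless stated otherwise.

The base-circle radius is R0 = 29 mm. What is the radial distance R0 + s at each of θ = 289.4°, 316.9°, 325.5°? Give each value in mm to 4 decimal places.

seg 1 [0°–82.3°] cycloidal, h=26: full span → s += 26 → s = 26.0000
seg 2 [82.3°–260.3°] simple-harmonic, h=20: full span → s += 20 → s = 46.0000
seg 3 [260.3°–304.9°] simple-harmonic, h=16: θ=289.4° here. β=29.1, B=44.6. 16/2·(1 − cos(π·0.6525)) = 11.6870 → s = 57.6870
seg 3 [260.3°–304.9°] simple-harmonic, h=16: full span → s += 16 → s = 62.0000
seg 4 [304.9°–360°] uniform, h=-62: θ=316.9° here. β=12, B=55.1. -62·12/55.1 = -13.5027 → s = 48.4973
seg 4 [304.9°–360°] uniform, h=-62: θ=325.5° here. β=20.6, B=55.1. -62·20.6/55.1 = -23.1797 → s = 38.8203
θ=289.4°: R = R0 + s = 29 + 57.6870 = 86.6870
θ=316.9°: R = R0 + s = 29 + 48.4973 = 77.4973
θ=325.5°: R = R0 + s = 29 + 38.8203 = 67.8203

θ=289.4°: 86.6870
θ=316.9°: 77.4973
θ=325.5°: 67.8203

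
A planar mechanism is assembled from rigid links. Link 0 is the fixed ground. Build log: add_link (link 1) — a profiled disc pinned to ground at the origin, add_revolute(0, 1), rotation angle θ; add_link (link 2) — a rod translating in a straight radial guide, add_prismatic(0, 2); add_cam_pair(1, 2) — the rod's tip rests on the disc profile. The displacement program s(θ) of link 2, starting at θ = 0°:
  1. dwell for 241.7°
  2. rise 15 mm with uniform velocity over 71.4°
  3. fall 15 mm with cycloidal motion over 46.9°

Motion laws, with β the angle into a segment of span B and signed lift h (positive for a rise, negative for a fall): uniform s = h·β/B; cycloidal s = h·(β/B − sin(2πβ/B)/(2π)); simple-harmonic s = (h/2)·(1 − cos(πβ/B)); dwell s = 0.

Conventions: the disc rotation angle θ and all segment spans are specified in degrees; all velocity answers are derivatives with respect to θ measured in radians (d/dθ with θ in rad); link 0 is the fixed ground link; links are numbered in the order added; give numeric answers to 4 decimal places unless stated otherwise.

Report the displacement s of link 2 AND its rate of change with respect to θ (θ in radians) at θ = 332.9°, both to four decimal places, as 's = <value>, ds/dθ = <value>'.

seg 1 [0°–241.7°] dwell: s stays 0.0000
seg 2 [241.7°–313.1°] uniform, h=15: full span → s += 15 → s = 15.0000
seg 3 [313.1°–360°] cycloidal, h=-15: θ=332.9° here. β=19.8, B=46.9. -15·(0.4222 − sin(2π·0.4222)/(2π)) = -5.2112 → s = 9.7888
velocity in seg [313.1°–360°] (cycloidal), θ in radians: β = 19.8° = 0.3456 rad, B = 46.9° = 0.8186 rad; ds/dθ = (h/B)(1 − cos(2πβ/B)) = ((-15)/0.8186)(1 − cos(2π·0.4222)) = -34.502220 mm/rad

s = 9.7888, ds/dθ = -34.5022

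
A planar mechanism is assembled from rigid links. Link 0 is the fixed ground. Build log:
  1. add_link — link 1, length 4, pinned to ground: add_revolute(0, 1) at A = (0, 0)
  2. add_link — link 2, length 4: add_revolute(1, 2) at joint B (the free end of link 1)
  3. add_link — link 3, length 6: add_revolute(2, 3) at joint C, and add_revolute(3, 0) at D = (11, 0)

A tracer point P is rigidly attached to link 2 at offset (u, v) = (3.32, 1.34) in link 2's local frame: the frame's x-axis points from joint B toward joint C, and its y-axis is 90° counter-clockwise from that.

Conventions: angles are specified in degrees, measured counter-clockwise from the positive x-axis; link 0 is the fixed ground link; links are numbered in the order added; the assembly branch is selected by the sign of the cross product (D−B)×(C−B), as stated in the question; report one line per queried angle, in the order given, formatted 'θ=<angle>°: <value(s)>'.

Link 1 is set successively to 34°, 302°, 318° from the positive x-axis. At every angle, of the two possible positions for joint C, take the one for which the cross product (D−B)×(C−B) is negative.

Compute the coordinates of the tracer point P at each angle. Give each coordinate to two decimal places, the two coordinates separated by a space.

A=(0,0), D=(11.00,0)
θ=34°: B = A + 4.00·(cos34°, sin34°) = (3.3162, 2.2368)
θ=34°: |BD| = 8.0028
θ=34°: circle(B,4.00) ∩ circle(D,6.00): a=2.7518, h=2.9030
θ=34°:   candidates: C₊=(6.7697,4.2549) cross=23.232; C₋=(5.1469,-1.3197) cross=-23.232
θ=34°:   branch - wants cross < 0 → take C=(5.1469,-1.3197) (cross=-23.232)
θ=34°: ex = (C−B)/|BC| = (0.4577,-0.8891); ey = (0.8891,0.4577)
θ=34°: P = B + 3.32·ex + 1.34·ey = (6.0271,-0.1018)
θ=302°: B = A + 4.00·(cos302°, sin302°) = (2.1197, -3.3922)
θ=302°: |BD| = 9.5062
θ=302°: circle(B,4.00) ∩ circle(D,6.00): a=3.7011, h=1.5171
θ=302°:   candidates: C₊=(5.0358,-0.6542) cross=14.422; C₋=(6.1185,-3.4887) cross=-14.422
θ=302°:   branch - wants cross < 0 → take C=(6.1185,-3.4887) (cross=-14.422)
θ=302°: ex = (C−B)/|BC| = (0.9997,-0.0241); ey = (0.0241,0.9997)
θ=302°: P = B + 3.32·ex + 1.34·ey = (5.4710,-2.1327)
θ=318°: B = A + 4.00·(cos318°, sin318°) = (2.9726, -2.6765)
θ=318°: |BD| = 8.4619
θ=318°: circle(B,4.00) ∩ circle(D,6.00): a=3.0492, h=2.5889
θ=318°:   candidates: C₊=(5.0463,0.7440) cross=21.907; C₋=(6.6841,-4.1681) cross=-21.907
θ=318°:   branch - wants cross < 0 → take C=(6.6841,-4.1681) (cross=-21.907)
θ=318°: ex = (C−B)/|BC| = (0.9279,-0.3729); ey = (0.3729,0.9279)
θ=318°: P = B + 3.32·ex + 1.34·ey = (6.5528,-2.6712)

θ=34°: 6.03 -0.10
θ=302°: 5.47 -2.13
θ=318°: 6.55 -2.67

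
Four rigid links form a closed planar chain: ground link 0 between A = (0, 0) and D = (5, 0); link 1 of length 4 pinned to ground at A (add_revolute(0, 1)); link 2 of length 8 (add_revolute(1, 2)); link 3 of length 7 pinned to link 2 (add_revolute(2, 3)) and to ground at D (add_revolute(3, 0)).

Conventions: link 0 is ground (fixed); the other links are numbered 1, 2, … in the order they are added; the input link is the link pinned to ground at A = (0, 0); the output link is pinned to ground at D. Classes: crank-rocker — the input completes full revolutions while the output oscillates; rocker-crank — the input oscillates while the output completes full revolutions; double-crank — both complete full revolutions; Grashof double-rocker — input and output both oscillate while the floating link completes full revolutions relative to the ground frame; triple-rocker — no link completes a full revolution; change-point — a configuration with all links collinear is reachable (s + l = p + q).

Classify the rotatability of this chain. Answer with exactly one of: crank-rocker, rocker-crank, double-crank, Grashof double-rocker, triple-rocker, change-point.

lengths: ground=5, input=4, coupler=8, output=7
sorted: s=4 (shortest), l=8 (longest), p+q=12
s + l = 12 vs p + q = 12
s + l = p + q → change-point (collinear configuration reachable)

change-point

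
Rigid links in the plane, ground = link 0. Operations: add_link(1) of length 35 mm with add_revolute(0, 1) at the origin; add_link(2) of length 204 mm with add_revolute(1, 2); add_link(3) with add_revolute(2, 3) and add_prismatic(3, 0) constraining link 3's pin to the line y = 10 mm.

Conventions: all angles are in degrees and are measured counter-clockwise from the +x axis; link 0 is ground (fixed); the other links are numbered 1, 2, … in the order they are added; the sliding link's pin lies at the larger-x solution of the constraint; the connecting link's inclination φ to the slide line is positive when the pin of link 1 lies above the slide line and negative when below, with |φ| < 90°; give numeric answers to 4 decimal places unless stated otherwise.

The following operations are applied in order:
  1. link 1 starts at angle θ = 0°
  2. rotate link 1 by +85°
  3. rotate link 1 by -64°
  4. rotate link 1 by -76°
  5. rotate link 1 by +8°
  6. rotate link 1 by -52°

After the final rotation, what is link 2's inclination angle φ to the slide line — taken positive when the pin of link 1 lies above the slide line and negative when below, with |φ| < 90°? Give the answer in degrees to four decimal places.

geometry: r = 35 mm, L = 204 mm, e = 10 mm; θ starts at 0°
rotate link 1 by +85°: θ ← 0° +85° = 85°
rotate link 1 by -64°: θ ← 85° -64° = 21°
rotate link 1 by -76°: θ ← 21° -76° = -55°
rotate link 1 by +8°: θ ← -55° +8° = -47°
rotate link 1 by -52°: θ ← -47° -52° = -99°
h = r sin θ − e = -34.569092 − 10 = -44.569092
sin φ = h / L = -44.569092 / 204 = -0.21847594
φ = arcsin(-0.21847594) = -12.619533°

-12.6195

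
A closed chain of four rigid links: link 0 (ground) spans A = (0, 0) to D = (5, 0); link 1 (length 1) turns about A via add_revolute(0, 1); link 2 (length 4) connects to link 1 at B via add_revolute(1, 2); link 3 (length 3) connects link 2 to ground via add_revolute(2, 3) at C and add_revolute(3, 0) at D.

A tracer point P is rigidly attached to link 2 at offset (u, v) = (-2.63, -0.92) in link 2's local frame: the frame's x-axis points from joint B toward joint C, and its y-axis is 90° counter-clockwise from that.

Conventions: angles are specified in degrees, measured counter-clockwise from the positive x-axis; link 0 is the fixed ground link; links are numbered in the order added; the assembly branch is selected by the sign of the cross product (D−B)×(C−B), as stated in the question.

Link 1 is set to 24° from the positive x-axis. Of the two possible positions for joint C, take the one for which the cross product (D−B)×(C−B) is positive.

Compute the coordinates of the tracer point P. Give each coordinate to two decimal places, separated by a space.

A=(0,0), D=(5.00,0)
B = A + 1.00·(cos24°, sin24°) = (0.9135, 0.4067)
|BD| = 4.1066
circle(B,4.00) ∩ circle(D,3.00): a=2.9056, h=2.7491
  candidates: C₊=(4.0771,2.8545) cross=11.290; C₋=(3.5326,-2.6166) cross=-11.290
  branch + wants cross > 0 → take C=(4.0771,2.8545) (cross=11.290)
ex = (C−B)/|BC| = (0.7909,0.6119); ey = (-0.6119,0.7909)
P = B + -2.63·ex + -0.92·ey = (-0.6035,-1.9303)

-0.60 -1.93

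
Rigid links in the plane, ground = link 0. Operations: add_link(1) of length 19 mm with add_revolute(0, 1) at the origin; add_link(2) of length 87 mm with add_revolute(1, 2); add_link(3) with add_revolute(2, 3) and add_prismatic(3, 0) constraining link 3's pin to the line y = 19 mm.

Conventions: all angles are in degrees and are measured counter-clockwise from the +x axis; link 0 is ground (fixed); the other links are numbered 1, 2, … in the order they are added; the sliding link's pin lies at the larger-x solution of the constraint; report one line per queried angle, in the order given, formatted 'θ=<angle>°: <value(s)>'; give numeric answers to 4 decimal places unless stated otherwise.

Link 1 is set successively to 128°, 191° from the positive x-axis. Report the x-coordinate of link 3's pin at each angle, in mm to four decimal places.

geometry: r = 19 mm, L = 87 mm, e = 19 mm
θ=128°: crank pin P = (r cos θ, r sin θ) = (-11.697568, 14.972204)
θ=128°: h = r sin θ − e = 14.972204 − 19 = -4.027796
θ=128°: x = r cos θ + √(L² − h²) = -11.697568 + 86.906714 = 75.209146
θ=191°: crank pin P = (r cos θ, r sin θ) = (-18.650916, -3.625371)
θ=191°: h = r sin θ − e = -3.625371 − 19 = -22.625371
θ=191°: x = r cos θ + √(L² − h²) = -18.650916 + 84.006503 = 65.355587

θ=128°: 75.2091
θ=191°: 65.3556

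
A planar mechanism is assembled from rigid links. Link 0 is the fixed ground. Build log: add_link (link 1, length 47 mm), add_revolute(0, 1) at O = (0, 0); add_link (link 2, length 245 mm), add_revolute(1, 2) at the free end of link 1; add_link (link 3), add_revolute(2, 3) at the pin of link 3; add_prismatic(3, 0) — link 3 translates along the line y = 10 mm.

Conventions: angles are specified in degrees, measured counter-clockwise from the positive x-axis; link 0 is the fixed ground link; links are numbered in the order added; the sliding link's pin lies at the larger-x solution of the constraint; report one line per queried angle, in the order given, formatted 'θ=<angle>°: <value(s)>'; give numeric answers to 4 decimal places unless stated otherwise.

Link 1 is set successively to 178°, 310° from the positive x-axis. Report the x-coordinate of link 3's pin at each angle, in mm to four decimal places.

geometry: r = 47 mm, L = 245 mm, e = 10 mm
θ=178°: crank pin P = (r cos θ, r sin θ) = (-46.971369, 1.640276)
θ=178°: h = r sin θ − e = 1.640276 − 10 = -8.359724
θ=178°: x = r cos θ + √(L² − h²) = -46.971369 + 244.857336 = 197.885967
θ=310°: crank pin P = (r cos θ, r sin θ) = (30.211018, -36.004089)
θ=310°: h = r sin θ − e = -36.004089 − 10 = -46.004089
θ=310°: x = r cos θ + √(L² − h²) = 30.211018 + 240.642107 = 270.853125

θ=178°: 197.8860
θ=310°: 270.8531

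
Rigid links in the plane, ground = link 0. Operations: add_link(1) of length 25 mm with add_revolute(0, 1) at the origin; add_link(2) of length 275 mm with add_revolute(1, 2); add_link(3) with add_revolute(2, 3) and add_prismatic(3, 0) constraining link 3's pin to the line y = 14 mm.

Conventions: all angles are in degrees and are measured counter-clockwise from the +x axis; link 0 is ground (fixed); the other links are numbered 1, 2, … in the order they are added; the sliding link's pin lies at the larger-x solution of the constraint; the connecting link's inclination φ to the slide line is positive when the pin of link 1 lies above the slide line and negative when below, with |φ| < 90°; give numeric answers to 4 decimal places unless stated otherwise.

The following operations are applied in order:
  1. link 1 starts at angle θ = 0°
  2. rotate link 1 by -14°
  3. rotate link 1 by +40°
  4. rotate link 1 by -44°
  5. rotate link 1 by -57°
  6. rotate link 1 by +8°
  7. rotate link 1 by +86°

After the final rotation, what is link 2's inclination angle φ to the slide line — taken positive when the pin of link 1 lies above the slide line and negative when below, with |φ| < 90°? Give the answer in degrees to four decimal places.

geometry: r = 25 mm, L = 275 mm, e = 14 mm; θ starts at 0°
rotate link 1 by -14°: θ ← 0° -14° = -14°
rotate link 1 by +40°: θ ← -14° +40° = 26°
rotate link 1 by -44°: θ ← 26° -44° = -18°
rotate link 1 by -57°: θ ← -18° -57° = -75°
rotate link 1 by +8°: θ ← -75° +8° = -67°
rotate link 1 by +86°: θ ← -67° +86° = 19°
h = r sin θ − e = 8.139204 − 14 = -5.860796
sin φ = h / L = -5.860796 / 275 = -0.02131199
φ = arcsin(-0.02131199) = -1.221179°

-1.2212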